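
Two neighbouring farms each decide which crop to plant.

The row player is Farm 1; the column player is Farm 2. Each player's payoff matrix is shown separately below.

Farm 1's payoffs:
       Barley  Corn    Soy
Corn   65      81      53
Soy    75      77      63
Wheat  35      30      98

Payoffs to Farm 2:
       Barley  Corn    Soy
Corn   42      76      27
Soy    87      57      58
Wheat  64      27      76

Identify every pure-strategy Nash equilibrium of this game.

For each player, find the best response to each opponent profile; mutual best responses are the pure NE.
Farm 1 against Barley: payoffs 65, 75, 35 → best response Soy.
Farm 1 against Corn: payoffs 81, 77, 30 → best response Corn.
Farm 1 against Soy: payoffs 53, 63, 98 → best response Wheat.
Farm 2 against Corn: payoffs 42, 76, 27 → best response Corn.
Farm 2 against Soy: payoffs 87, 57, 58 → best response Barley.
Farm 2 against Wheat: payoffs 64, 27, 76 → best response Soy.
Mutual best responses: (Corn, Corn); (Soy, Barley); (Wheat, Soy).

The pure Nash equilibria are (Corn, Corn) and (Soy, Barley) and (Wheat, Soy).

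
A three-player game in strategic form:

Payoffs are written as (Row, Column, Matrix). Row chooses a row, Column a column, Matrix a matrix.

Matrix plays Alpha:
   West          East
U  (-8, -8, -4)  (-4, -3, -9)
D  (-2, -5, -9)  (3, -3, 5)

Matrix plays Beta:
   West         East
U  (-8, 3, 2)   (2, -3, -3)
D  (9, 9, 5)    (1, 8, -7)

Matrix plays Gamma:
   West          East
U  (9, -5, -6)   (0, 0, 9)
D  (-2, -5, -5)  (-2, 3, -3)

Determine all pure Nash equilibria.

For each player, find the best response to each opponent profile; mutual best responses are the pure NE.
Row against (West, Alpha): payoffs -8, -2 → best response D.
Row against (West, Beta): payoffs -8, 9 → best response D.
Row against (West, Gamma): payoffs 9, -2 → best response U.
Row against (East, Alpha): payoffs -4, 3 → best response D.
Row against (East, Beta): payoffs 2, 1 → best response U.
Row against (East, Gamma): payoffs 0, -2 → best response U.
Column against (U, Alpha): payoffs -8, -3 → best response East.
Column against (U, Beta): payoffs 3, -3 → best response West.
Column against (U, Gamma): payoffs -5, 0 → best response East.
Column against (D, Alpha): payoffs -5, -3 → best response East.
Column against (D, Beta): payoffs 9, 8 → best response West.
Column against (D, Gamma): payoffs -5, 3 → best response East.
Matrix against (U, West): payoffs -4, 2, -6 → best response Beta.
Matrix against (U, East): payoffs -9, -3, 9 → best response Gamma.
Matrix against (D, West): payoffs -9, 5, -5 → best response Beta.
Matrix against (D, East): payoffs 5, -7, -3 → best response Alpha.
Mutual best responses: (U, East, Gamma); (D, West, Beta); (D, East, Alpha).

(U, East, Gamma), (D, West, Beta), (D, East, Alpha)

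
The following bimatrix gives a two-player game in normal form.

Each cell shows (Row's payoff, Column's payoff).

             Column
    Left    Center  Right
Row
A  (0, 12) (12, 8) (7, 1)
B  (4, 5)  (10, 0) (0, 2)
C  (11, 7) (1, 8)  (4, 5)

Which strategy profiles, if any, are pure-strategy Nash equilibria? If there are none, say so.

For each player, find the best response to each opponent profile; mutual best responses are the pure NE.
Row against Left: payoffs 0, 4, 11 → best response C.
Row against Center: payoffs 12, 10, 1 → best response A.
Row against Right: payoffs 7, 0, 4 → best response A.
Column against A: payoffs 12, 8, 1 → best response Left.
Column against B: payoffs 5, 0, 2 → best response Left.
Column against C: payoffs 7, 8, 5 → best response Center.
No profile is a mutual best response for all players.

none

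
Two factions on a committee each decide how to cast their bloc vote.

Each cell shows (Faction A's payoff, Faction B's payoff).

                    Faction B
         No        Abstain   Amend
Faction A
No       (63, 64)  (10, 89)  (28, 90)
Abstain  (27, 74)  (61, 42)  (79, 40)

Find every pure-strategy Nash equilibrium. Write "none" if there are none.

There is no pure-strategy Nash equilibrium.

(No, No): Faction B can switch to Abstain (64 → 89). Not NE.
(No, Abstain): Faction A can switch to Abstain (10 → 61). Not NE.
(No, Amend): Faction A can switch to Abstain (28 → 79). Not NE.
(Abstain, No): Faction A can switch to No (27 → 63). Not NE.
(Abstain, Abstain): Faction B can switch to No (42 → 74). Not NE.
(Abstain, Amend): Faction B can switch to No (40 → 74). Not NE.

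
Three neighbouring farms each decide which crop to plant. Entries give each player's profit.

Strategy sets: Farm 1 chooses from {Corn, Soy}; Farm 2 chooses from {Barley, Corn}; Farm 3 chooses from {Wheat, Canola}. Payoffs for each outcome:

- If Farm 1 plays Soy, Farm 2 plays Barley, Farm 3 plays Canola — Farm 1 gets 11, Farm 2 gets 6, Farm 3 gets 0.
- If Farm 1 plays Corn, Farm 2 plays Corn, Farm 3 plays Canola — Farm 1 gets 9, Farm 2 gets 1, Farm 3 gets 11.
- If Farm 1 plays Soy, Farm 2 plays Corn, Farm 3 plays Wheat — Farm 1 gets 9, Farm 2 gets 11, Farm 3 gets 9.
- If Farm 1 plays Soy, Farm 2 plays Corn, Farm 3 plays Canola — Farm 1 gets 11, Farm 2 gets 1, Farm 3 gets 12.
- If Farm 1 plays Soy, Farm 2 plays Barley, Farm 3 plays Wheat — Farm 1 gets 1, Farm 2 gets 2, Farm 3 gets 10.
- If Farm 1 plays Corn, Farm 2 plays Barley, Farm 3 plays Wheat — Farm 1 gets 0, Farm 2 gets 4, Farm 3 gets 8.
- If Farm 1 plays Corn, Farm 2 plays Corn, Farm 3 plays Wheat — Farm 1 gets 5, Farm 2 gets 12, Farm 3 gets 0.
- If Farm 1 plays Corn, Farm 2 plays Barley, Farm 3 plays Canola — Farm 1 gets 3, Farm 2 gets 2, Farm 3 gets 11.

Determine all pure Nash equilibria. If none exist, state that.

Farm 1 against (Barley, Wheat): payoffs 0, 1 → best response Soy.
Farm 1 against (Barley, Canola): payoffs 3, 11 → best response Soy.
Farm 1 against (Corn, Wheat): payoffs 5, 9 → best response Soy.
Farm 1 against (Corn, Canola): payoffs 9, 11 → best response Soy.
Farm 2 against (Corn, Wheat): payoffs 4, 12 → best response Corn.
Farm 2 against (Corn, Canola): payoffs 2, 1 → best response Barley.
Farm 2 against (Soy, Wheat): payoffs 2, 11 → best response Corn.
Farm 2 against (Soy, Canola): payoffs 6, 1 → best response Barley.
Farm 3 against (Corn, Barley): payoffs 8, 11 → best response Canola.
Farm 3 against (Corn, Corn): payoffs 0, 11 → best response Canola.
Farm 3 against (Soy, Barley): payoffs 10, 0 → best response Wheat.
Farm 3 against (Soy, Corn): payoffs 9, 12 → best response Canola.
No profile is a mutual best response for all players.

There is no pure-strategy Nash equilibrium.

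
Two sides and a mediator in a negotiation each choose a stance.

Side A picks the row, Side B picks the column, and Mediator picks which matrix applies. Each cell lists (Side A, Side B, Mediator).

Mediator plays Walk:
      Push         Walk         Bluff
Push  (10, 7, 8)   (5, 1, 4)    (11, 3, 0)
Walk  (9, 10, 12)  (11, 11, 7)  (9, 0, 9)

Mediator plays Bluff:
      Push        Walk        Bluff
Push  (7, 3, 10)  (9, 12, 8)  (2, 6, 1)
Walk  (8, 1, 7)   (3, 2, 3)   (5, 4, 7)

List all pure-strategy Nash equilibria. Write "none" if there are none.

Side A against (Push, Walk): payoffs 10, 9 → best response Push.
Side A against (Push, Bluff): payoffs 7, 8 → best response Walk.
Side A against (Walk, Walk): payoffs 5, 11 → best response Walk.
Side A against (Walk, Bluff): payoffs 9, 3 → best response Push.
Side A against (Bluff, Walk): payoffs 11, 9 → best response Push.
Side A against (Bluff, Bluff): payoffs 2, 5 → best response Walk.
Side B against (Push, Walk): payoffs 7, 1, 3 → best response Push.
Side B against (Push, Bluff): payoffs 3, 12, 6 → best response Walk.
Side B against (Walk, Walk): payoffs 10, 11, 0 → best response Walk.
Side B against (Walk, Bluff): payoffs 1, 2, 4 → best response Bluff.
Mediator against (Push, Push): payoffs 8, 10 → best response Bluff.
Mediator against (Push, Walk): payoffs 4, 8 → best response Bluff.
Mediator against (Push, Bluff): payoffs 0, 1 → best response Bluff.
Mediator against (Walk, Push): payoffs 12, 7 → best response Walk.
Mediator against (Walk, Walk): payoffs 7, 3 → best response Walk.
Mediator against (Walk, Bluff): payoffs 9, 7 → best response Walk.
Mutual best responses: (Push, Walk, Bluff); (Walk, Walk, Walk).

(Push, Walk, Bluff) and (Walk, Walk, Walk)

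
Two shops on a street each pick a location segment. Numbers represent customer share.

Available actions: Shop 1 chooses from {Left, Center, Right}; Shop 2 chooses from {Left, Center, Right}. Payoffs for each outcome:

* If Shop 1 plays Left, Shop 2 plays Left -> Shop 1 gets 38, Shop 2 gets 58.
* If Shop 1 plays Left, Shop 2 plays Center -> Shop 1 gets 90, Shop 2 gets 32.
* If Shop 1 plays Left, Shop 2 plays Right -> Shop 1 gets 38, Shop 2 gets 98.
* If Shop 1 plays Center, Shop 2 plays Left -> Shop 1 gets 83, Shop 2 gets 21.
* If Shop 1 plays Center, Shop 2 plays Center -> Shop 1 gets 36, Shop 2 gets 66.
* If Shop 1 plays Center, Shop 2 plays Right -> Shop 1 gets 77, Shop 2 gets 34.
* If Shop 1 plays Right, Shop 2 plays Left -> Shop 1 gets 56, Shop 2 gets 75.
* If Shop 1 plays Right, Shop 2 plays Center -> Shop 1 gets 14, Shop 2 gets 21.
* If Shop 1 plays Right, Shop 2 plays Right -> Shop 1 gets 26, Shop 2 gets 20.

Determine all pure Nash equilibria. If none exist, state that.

There is no pure-strategy Nash equilibrium.

(Left, Left): Shop 1 can switch to Center (38 → 83). Not NE.
(Left, Center): Shop 2 can switch to Left (32 → 58). Not NE.
(Left, Right): Shop 1 can switch to Center (38 → 77). Not NE.
(Center, Left): Shop 2 can switch to Center (21 → 66). Not NE.
(Center, Center): Shop 1 can switch to Left (36 → 90). Not NE.
(Center, Right): Shop 2 can switch to Center (34 → 66). Not NE.
(Right, Left): Shop 1 can switch to Center (56 → 83). Not NE.
(Right, Center): Shop 1 can switch to Left (14 → 90). Not NE.
(The remaining 1 profile has a profitable deviation by the same check.)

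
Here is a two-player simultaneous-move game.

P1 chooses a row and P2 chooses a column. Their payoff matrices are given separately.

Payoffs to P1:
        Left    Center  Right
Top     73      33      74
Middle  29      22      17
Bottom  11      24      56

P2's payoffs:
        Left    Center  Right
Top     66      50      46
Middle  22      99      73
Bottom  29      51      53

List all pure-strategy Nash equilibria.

The unique pure-strategy Nash equilibrium is (Top, Left).

P1 against Left: payoffs 73, 29, 11 → best response Top.
P1 against Center: payoffs 33, 22, 24 → best response Top.
P1 against Right: payoffs 74, 17, 56 → best response Top.
P2 against Top: payoffs 66, 50, 46 → best response Left.
P2 against Middle: payoffs 22, 99, 73 → best response Center.
P2 against Bottom: payoffs 29, 51, 53 → best response Right.
Mutual best responses: (Top, Left).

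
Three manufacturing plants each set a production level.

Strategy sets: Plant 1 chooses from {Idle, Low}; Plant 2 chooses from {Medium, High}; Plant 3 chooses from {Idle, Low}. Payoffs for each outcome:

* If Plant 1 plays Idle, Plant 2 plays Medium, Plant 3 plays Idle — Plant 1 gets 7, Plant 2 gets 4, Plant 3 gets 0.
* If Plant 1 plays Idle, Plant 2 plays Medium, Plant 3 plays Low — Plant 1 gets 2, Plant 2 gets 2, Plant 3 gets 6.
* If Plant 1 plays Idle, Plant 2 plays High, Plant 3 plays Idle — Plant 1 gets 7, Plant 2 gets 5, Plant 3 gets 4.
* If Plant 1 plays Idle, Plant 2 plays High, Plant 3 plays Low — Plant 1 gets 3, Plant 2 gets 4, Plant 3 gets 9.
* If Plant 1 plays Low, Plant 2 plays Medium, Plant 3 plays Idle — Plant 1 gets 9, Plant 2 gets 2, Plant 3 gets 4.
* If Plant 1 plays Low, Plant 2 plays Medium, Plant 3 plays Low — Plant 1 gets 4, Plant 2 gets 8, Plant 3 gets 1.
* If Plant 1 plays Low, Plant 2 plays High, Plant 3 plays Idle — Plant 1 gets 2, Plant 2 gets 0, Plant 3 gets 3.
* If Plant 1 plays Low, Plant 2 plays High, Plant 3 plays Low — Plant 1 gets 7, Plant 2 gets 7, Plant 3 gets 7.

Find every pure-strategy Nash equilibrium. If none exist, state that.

For each player, find the best response to each opponent profile; mutual best responses are the pure NE.
Plant 1 against (Medium, Idle): payoffs 7, 9 → best response Low.
Plant 1 against (Medium, Low): payoffs 2, 4 → best response Low.
Plant 1 against (High, Idle): payoffs 7, 2 → best response Idle.
Plant 1 against (High, Low): payoffs 3, 7 → best response Low.
Plant 2 against (Idle, Idle): payoffs 4, 5 → best response High.
Plant 2 against (Idle, Low): payoffs 2, 4 → best response High.
Plant 2 against (Low, Idle): payoffs 2, 0 → best response Medium.
Plant 2 against (Low, Low): payoffs 8, 7 → best response Medium.
Plant 3 against (Idle, Medium): payoffs 0, 6 → best response Low.
Plant 3 against (Idle, High): payoffs 4, 9 → best response Low.
Plant 3 against (Low, Medium): payoffs 4, 1 → best response Idle.
Plant 3 against (Low, High): payoffs 3, 7 → best response Low.
Mutual best responses: (Low, Medium, Idle).

(Low, Medium, Idle)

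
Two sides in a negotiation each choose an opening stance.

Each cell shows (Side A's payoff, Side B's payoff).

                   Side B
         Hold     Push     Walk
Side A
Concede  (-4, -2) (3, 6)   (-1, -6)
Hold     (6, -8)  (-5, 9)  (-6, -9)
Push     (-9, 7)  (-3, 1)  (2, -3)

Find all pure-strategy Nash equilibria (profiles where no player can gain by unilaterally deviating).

For each strategy profile, look for a profitable unilateral deviation.
(Concede, Hold): Side A can switch to Hold (-4 → 6). Not NE.
(Concede, Push): Side A gets 3, best alternative -3; Side B gets 6, best alternative -2. No profitable deviation — NE.
(Concede, Walk): Side A can switch to Push (-1 → 2). Not NE.
(Hold, Hold): Side B can switch to Push (-8 → 9). Not NE.
(Hold, Push): Side A can switch to Concede (-5 → 3). Not NE.
(Hold, Walk): Side A can switch to Concede (-6 → -1). Not NE.
(Push, Hold): Side A can switch to Concede (-9 → -4). Not NE.
(Push, Push): Side A can switch to Concede (-3 → 3). Not NE.
(Push, Walk): Side B can switch to Hold (-3 → 7). Not NE.

The unique pure-strategy Nash equilibrium is (Concede, Push).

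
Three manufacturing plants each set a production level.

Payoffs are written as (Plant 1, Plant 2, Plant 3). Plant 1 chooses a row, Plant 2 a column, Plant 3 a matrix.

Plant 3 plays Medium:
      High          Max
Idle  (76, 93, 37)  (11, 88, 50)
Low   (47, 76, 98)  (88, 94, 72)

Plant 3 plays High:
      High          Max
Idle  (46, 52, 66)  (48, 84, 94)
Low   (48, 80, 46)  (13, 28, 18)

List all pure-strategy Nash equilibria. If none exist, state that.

Pure-strategy Nash equilibria: (Idle, Max, High) and (Low, Max, Medium)

For each strategy profile, look for a profitable unilateral deviation.
(Idle, High, Medium): Plant 3 can switch to High (37 → 66). Not NE.
(Idle, High, High): Plant 1 can switch to Low (46 → 48). Not NE.
(Idle, Max, Medium): Plant 1 can switch to Low (11 → 88). Not NE.
(Idle, Max, High): Plant 1 gets 48, best alternative 13; Plant 2 gets 84, best alternative 52; Plant 3 gets 94, best alternative 50. No profitable deviation — NE.
(Low, High, Medium): Plant 1 can switch to Idle (47 → 76). Not NE.
(Low, High, High): Plant 3 can switch to Medium (46 → 98). Not NE.
(Low, Max, Medium): Plant 1 gets 88, best alternative 11; Plant 2 gets 94, best alternative 76; Plant 3 gets 72, best alternative 18. No profitable deviation — NE.
(Low, Max, High): Plant 1 can switch to Idle (13 → 48). Not NE.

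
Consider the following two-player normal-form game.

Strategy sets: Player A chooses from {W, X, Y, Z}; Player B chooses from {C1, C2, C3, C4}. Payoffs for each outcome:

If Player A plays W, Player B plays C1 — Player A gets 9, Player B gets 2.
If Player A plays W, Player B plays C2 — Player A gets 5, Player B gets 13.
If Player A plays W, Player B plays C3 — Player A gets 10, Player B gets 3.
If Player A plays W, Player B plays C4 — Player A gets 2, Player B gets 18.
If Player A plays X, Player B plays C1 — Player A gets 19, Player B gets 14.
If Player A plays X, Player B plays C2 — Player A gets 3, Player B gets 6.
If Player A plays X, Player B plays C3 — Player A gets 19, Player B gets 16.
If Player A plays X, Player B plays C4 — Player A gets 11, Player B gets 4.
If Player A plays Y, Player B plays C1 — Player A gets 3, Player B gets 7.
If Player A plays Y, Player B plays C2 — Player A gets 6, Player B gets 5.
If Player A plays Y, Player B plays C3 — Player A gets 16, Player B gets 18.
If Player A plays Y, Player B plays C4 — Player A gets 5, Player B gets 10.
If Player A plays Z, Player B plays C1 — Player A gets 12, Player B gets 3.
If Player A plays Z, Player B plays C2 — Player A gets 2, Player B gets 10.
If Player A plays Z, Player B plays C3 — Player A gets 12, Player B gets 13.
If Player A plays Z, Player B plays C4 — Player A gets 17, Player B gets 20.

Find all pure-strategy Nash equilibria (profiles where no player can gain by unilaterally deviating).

(X, C3); (Z, C4)

Mark each player's best response to every combination of opponents' strategies; a profile where every player is best-responding is a pure Nash equilibrium.
Player A against C1: payoffs 9, 19, 3, 12 → best response X.
Player A against C2: payoffs 5, 3, 6, 2 → best response Y.
Player A against C3: payoffs 10, 19, 16, 12 → best response X.
Player A against C4: payoffs 2, 11, 5, 17 → best response Z.
Player B against W: payoffs 2, 13, 3, 18 → best response C4.
Player B against X: payoffs 14, 6, 16, 4 → best response C3.
Player B against Y: payoffs 7, 5, 18, 10 → best response C3.
Player B against Z: payoffs 3, 10, 13, 20 → best response C4.
Mutual best responses: (X, C3); (Z, C4).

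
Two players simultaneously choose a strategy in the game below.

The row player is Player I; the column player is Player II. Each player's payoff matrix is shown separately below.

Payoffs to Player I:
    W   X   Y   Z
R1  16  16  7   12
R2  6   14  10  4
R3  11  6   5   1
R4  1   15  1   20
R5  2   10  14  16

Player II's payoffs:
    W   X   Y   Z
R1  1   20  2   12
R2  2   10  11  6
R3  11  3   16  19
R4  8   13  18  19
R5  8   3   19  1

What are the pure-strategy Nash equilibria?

The pure Nash equilibria are (R1, X); (R4, Z); (R5, Y).

For each player, find the best response to each opponent profile; mutual best responses are the pure NE.
Player I against W: payoffs 16, 6, 11, 1, 2 → best response R1.
Player I against X: payoffs 16, 14, 6, 15, 10 → best response R1.
Player I against Y: payoffs 7, 10, 5, 1, 14 → best response R5.
Player I against Z: payoffs 12, 4, 1, 20, 16 → best response R4.
Player II against R1: payoffs 1, 20, 2, 12 → best response X.
Player II against R2: payoffs 2, 10, 11, 6 → best response Y.
Player II against R3: payoffs 11, 3, 16, 19 → best response Z.
Player II against R4: payoffs 8, 13, 18, 19 → best response Z.
Player II against R5: payoffs 8, 3, 19, 1 → best response Y.
Mutual best responses: (R1, X); (R4, Z); (R5, Y).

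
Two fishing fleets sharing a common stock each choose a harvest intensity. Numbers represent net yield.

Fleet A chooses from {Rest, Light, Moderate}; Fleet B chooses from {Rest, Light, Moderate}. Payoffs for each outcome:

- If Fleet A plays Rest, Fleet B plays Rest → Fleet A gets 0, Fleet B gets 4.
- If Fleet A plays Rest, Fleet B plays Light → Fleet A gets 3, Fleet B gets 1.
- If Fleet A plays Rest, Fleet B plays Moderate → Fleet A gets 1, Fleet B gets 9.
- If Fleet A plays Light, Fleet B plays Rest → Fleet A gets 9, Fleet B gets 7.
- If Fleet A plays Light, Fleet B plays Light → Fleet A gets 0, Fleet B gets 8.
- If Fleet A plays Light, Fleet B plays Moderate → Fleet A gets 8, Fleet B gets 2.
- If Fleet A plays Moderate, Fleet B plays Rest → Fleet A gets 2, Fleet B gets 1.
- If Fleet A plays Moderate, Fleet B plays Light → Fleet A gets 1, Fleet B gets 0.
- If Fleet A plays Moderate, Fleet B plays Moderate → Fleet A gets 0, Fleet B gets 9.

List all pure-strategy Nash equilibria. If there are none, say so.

There is no pure-strategy Nash equilibrium.

Fleet A against Rest: payoffs 0, 9, 2 → best response Light.
Fleet A against Light: payoffs 3, 0, 1 → best response Rest.
Fleet A against Moderate: payoffs 1, 8, 0 → best response Light.
Fleet B against Rest: payoffs 4, 1, 9 → best response Moderate.
Fleet B against Light: payoffs 7, 8, 2 → best response Light.
Fleet B against Moderate: payoffs 1, 0, 9 → best response Moderate.
No profile is a mutual best response for all players.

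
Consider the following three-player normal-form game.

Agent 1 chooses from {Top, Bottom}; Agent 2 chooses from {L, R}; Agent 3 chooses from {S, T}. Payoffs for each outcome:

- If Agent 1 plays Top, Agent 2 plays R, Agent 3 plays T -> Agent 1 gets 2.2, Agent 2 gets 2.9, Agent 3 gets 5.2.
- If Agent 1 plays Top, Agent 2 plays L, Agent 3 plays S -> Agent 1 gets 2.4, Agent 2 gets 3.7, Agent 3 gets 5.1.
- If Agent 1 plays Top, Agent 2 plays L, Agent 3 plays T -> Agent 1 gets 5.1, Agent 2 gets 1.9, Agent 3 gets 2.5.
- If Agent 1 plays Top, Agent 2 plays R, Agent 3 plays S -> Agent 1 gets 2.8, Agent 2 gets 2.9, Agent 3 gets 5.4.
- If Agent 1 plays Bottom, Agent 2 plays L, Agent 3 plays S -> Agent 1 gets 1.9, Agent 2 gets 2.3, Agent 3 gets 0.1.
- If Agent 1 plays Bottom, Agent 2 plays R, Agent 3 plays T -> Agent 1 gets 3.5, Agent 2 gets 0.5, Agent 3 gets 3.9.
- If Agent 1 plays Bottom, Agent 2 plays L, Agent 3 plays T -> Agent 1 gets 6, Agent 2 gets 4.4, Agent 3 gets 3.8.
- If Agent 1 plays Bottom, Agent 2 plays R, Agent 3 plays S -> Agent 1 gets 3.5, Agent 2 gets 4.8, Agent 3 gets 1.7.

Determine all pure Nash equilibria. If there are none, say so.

Mark each player's best response to every combination of opponents' strategies; a profile where every player is best-responding is a pure Nash equilibrium.
Agent 1 against (L, S): payoffs 2.4, 1.9 → best response Top.
Agent 1 against (L, T): payoffs 5.1, 6 → best response Bottom.
Agent 1 against (R, S): payoffs 2.8, 3.5 → best response Bottom.
Agent 1 against (R, T): payoffs 2.2, 3.5 → best response Bottom.
Agent 2 against (Top, S): payoffs 3.7, 2.9 → best response L.
Agent 2 against (Top, T): payoffs 1.9, 2.9 → best response R.
Agent 2 against (Bottom, S): payoffs 2.3, 4.8 → best response R.
Agent 2 against (Bottom, T): payoffs 4.4, 0.5 → best response L.
Agent 3 against (Top, L): payoffs 5.1, 2.5 → best response S.
Agent 3 against (Top, R): payoffs 5.4, 5.2 → best response S.
Agent 3 against (Bottom, L): payoffs 0.1, 3.8 → best response T.
Agent 3 against (Bottom, R): payoffs 1.7, 3.9 → best response T.
Mutual best responses: (Top, L, S); (Bottom, L, T).

(Top, L, S); (Bottom, L, T)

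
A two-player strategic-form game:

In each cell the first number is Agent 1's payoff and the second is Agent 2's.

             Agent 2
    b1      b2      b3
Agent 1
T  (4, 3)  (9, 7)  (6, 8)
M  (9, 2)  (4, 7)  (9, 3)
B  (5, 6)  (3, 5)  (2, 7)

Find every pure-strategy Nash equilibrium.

Agent 1 against b1: payoffs 4, 9, 5 → best response M.
Agent 1 against b2: payoffs 9, 4, 3 → best response T.
Agent 1 against b3: payoffs 6, 9, 2 → best response M.
Agent 2 against T: payoffs 3, 7, 8 → best response b3.
Agent 2 against M: payoffs 2, 7, 3 → best response b2.
Agent 2 against B: payoffs 6, 5, 7 → best response b3.
No profile is a mutual best response for all players.

There is no pure-strategy Nash equilibrium.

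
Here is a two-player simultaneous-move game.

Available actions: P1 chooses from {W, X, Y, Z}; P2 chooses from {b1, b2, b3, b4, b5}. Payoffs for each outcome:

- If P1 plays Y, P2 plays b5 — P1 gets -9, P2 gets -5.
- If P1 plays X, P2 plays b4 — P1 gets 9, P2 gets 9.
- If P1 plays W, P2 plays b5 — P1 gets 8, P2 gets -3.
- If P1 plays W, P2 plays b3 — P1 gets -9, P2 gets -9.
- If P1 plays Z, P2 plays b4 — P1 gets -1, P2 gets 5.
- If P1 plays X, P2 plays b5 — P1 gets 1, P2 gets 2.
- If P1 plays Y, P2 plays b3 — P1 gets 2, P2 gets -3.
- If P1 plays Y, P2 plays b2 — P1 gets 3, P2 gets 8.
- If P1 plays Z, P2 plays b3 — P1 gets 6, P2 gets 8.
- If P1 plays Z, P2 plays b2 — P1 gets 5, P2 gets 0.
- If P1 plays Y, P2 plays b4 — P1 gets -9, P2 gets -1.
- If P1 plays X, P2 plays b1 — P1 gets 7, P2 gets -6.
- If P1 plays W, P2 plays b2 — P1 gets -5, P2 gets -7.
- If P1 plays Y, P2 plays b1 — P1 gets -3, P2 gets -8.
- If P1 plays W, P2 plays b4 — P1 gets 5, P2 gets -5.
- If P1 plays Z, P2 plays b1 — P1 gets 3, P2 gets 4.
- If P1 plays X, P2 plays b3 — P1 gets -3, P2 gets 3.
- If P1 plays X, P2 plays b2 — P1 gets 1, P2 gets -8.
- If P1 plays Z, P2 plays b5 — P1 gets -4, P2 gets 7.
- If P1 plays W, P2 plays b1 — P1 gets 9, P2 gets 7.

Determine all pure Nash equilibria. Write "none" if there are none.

P1 against b1: payoffs 9, 7, -3, 3 → best response W.
P1 against b2: payoffs -5, 1, 3, 5 → best response Z.
P1 against b3: payoffs -9, -3, 2, 6 → best response Z.
P1 against b4: payoffs 5, 9, -9, -1 → best response X.
P1 against b5: payoffs 8, 1, -9, -4 → best response W.
P2 against W: payoffs 7, -7, -9, -5, -3 → best response b1.
P2 against X: payoffs -6, -8, 3, 9, 2 → best response b4.
P2 against Y: payoffs -8, 8, -3, -1, -5 → best response b2.
P2 against Z: payoffs 4, 0, 8, 5, 7 → best response b3.
Mutual best responses: (W, b1); (X, b4); (Z, b3).

The pure Nash equilibria are (W, b1); (X, b4); (Z, b3).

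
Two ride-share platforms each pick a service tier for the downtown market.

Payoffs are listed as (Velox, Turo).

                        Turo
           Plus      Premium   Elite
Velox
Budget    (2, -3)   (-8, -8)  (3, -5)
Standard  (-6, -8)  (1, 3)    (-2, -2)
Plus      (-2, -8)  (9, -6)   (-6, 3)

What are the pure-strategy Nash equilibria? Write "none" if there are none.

Pure NE: (Budget, Plus)

For each player, find the best response to each opponent profile; mutual best responses are the pure NE.
Velox against Plus: payoffs 2, -6, -2 → best response Budget.
Velox against Premium: payoffs -8, 1, 9 → best response Plus.
Velox against Elite: payoffs 3, -2, -6 → best response Budget.
Turo against Budget: payoffs -3, -8, -5 → best response Plus.
Turo against Standard: payoffs -8, 3, -2 → best response Premium.
Turo against Plus: payoffs -8, -6, 3 → best response Elite.
Mutual best responses: (Budget, Plus).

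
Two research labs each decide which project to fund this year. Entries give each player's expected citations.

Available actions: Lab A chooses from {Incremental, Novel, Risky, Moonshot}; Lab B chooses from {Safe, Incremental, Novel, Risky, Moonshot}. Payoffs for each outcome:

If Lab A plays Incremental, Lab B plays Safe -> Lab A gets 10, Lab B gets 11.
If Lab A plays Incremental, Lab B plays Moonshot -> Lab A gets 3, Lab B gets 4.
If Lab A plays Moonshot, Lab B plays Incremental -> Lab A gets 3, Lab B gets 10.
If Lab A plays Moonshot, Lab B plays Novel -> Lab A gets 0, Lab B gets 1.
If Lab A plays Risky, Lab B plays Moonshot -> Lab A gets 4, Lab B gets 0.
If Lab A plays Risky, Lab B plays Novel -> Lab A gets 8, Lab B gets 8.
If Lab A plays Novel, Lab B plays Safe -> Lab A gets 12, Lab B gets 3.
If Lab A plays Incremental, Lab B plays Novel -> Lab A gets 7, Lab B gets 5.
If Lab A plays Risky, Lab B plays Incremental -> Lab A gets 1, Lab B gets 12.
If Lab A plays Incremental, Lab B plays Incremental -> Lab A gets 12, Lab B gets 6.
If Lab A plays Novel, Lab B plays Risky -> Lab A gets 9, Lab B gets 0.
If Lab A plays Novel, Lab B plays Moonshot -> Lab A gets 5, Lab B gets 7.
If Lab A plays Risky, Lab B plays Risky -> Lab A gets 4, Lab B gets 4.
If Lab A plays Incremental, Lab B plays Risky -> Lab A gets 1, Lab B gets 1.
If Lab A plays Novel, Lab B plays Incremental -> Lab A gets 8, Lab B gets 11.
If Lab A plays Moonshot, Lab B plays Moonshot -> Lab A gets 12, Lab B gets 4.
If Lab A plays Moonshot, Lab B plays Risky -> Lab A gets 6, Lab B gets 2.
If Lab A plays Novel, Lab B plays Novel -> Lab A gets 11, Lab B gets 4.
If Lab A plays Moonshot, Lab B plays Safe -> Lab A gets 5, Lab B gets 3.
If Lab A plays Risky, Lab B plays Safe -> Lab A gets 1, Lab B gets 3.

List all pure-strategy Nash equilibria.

(Incremental, Safe): Lab A can switch to Novel (10 → 12). Not NE.
(Incremental, Incremental): Lab B can switch to Safe (6 → 11). Not NE.
(Incremental, Novel): Lab A can switch to Novel (7 → 11). Not NE.
(Incremental, Risky): Lab A can switch to Novel (1 → 9). Not NE.
(Incremental, Moonshot): Lab A can switch to Novel (3 → 5). Not NE.
(Novel, Safe): Lab B can switch to Incremental (3 → 11). Not NE.
(The remaining 14 profiles each have a profitable deviation by the same check.)

There is no pure-strategy Nash equilibrium.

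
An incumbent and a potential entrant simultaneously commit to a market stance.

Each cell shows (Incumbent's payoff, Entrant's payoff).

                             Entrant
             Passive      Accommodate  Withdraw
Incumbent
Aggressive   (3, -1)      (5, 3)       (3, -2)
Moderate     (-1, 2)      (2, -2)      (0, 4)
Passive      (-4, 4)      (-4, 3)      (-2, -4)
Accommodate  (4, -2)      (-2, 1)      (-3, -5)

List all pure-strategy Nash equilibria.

Pure NE: (Aggressive, Accommodate)

For each player, find the best response to each opponent profile; mutual best responses are the pure NE.
Incumbent against Passive: payoffs 3, -1, -4, 4 → best response Accommodate.
Incumbent against Accommodate: payoffs 5, 2, -4, -2 → best response Aggressive.
Incumbent against Withdraw: payoffs 3, 0, -2, -3 → best response Aggressive.
Entrant against Aggressive: payoffs -1, 3, -2 → best response Accommodate.
Entrant against Moderate: payoffs 2, -2, 4 → best response Withdraw.
Entrant against Passive: payoffs 4, 3, -4 → best response Passive.
Entrant against Accommodate: payoffs -2, 1, -5 → best response Accommodate.
Mutual best responses: (Aggressive, Accommodate).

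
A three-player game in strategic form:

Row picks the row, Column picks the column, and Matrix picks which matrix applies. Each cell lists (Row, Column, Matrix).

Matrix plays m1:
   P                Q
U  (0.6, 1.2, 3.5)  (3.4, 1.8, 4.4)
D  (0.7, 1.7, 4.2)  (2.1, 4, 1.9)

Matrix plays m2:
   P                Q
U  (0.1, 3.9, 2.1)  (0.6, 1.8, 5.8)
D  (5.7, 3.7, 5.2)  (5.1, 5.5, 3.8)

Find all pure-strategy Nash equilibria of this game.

(U, P, m1): Row can switch to D (0.6 → 0.7). Not NE.
(U, P, m2): Row can switch to D (0.1 → 5.7). Not NE.
(U, Q, m1): Matrix can switch to m2 (4.4 → 5.8). Not NE.
(U, Q, m2): Row can switch to D (0.6 → 5.1). Not NE.
(D, P, m1): Column can switch to Q (1.7 → 4). Not NE.
(D, P, m2): Column can switch to Q (3.7 → 5.5). Not NE.
(D, Q, m1): Row can switch to U (2.1 → 3.4). Not NE.
(D, Q, m2): Row gets 5.1, best alternative 0.6; Column gets 5.5, best alternative 3.7; Matrix gets 3.8, best alternative 1.9. No profitable deviation — NE.

(D, Q, m2)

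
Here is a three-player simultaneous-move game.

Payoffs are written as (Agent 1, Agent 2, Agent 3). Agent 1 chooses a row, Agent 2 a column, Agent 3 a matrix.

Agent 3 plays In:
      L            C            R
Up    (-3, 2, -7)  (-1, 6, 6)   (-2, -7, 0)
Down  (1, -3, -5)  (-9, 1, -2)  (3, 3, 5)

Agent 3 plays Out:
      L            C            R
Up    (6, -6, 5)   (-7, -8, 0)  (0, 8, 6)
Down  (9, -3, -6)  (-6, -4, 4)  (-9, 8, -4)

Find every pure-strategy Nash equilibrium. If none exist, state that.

(Up, L, In): Agent 1 can switch to Down (-3 → 1). Not NE.
(Up, L, Out): Agent 1 can switch to Down (6 → 9). Not NE.
(Up, C, In): Agent 1 gets -1, best alternative -9; Agent 2 gets 6, best alternative 2; Agent 3 gets 6, best alternative 0. No profitable deviation — NE.
(Up, C, Out): Agent 1 can switch to Down (-7 → -6). Not NE.
(Up, R, In): Agent 1 can switch to Down (-2 → 3). Not NE.
(Up, R, Out): Agent 1 gets 0, best alternative -9; Agent 2 gets 8, best alternative -6; Agent 3 gets 6, best alternative 0. No profitable deviation — NE.
(Down, L, In): Agent 2 can switch to C (-3 → 1). Not NE.
(Down, L, Out): Agent 2 can switch to R (-3 → 8). Not NE.
(Down, C, In): Agent 1 can switch to Up (-9 → -1). Not NE.
(Down, C, Out): Agent 2 can switch to L (-4 → -3). Not NE.
(Down, R, In): Agent 1 gets 3, best alternative -2; Agent 2 gets 3, best alternative 1; Agent 3 gets 5, best alternative -4. No profitable deviation — NE.
(Down, R, Out): Agent 1 can switch to Up (-9 → 0). Not NE.

(Up, C, In); (Up, R, Out); (Down, R, In)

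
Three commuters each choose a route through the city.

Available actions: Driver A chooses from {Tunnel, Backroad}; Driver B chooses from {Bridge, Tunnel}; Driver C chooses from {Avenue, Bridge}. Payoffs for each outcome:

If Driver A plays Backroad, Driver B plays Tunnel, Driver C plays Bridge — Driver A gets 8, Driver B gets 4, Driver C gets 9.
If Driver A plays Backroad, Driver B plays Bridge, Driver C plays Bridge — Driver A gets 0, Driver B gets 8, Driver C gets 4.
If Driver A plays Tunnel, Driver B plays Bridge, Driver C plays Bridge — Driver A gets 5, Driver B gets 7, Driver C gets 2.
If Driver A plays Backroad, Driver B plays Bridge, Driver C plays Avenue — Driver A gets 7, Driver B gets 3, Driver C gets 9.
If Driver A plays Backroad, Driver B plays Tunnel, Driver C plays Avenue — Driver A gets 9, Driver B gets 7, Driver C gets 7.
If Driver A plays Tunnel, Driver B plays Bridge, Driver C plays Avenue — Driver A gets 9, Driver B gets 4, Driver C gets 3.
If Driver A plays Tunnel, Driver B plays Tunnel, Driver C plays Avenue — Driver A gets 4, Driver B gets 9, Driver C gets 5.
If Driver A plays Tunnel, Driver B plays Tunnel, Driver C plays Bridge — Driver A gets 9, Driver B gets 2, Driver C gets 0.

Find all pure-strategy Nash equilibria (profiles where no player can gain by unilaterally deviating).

none

Driver A against (Bridge, Avenue): payoffs 9, 7 → best response Tunnel.
Driver A against (Bridge, Bridge): payoffs 5, 0 → best response Tunnel.
Driver A against (Tunnel, Avenue): payoffs 4, 9 → best response Backroad.
Driver A against (Tunnel, Bridge): payoffs 9, 8 → best response Tunnel.
Driver B against (Tunnel, Avenue): payoffs 4, 9 → best response Tunnel.
Driver B against (Tunnel, Bridge): payoffs 7, 2 → best response Bridge.
Driver B against (Backroad, Avenue): payoffs 3, 7 → best response Tunnel.
Driver B against (Backroad, Bridge): payoffs 8, 4 → best response Bridge.
Driver C against (Tunnel, Bridge): payoffs 3, 2 → best response Avenue.
Driver C against (Tunnel, Tunnel): payoffs 5, 0 → best response Avenue.
Driver C against (Backroad, Bridge): payoffs 9, 4 → best response Avenue.
Driver C against (Backroad, Tunnel): payoffs 7, 9 → best response Bridge.
No profile is a mutual best response for all players.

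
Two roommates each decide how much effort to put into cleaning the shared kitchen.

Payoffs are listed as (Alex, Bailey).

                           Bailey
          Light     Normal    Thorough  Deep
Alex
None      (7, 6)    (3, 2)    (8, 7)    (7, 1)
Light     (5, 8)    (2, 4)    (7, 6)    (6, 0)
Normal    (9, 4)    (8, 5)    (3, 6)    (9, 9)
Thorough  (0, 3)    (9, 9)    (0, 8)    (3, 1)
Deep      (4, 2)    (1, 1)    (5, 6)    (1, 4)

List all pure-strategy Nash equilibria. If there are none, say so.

Alex against Light: payoffs 7, 5, 9, 0, 4 → best response Normal.
Alex against Normal: payoffs 3, 2, 8, 9, 1 → best response Thorough.
Alex against Thorough: payoffs 8, 7, 3, 0, 5 → best response None.
Alex against Deep: payoffs 7, 6, 9, 3, 1 → best response Normal.
Bailey against None: payoffs 6, 2, 7, 1 → best response Thorough.
Bailey against Light: payoffs 8, 4, 6, 0 → best response Light.
Bailey against Normal: payoffs 4, 5, 6, 9 → best response Deep.
Bailey against Thorough: payoffs 3, 9, 8, 1 → best response Normal.
Bailey against Deep: payoffs 2, 1, 6, 4 → best response Thorough.
Mutual best responses: (None, Thorough); (Normal, Deep); (Thorough, Normal).

(None, Thorough), (Normal, Deep), (Thorough, Normal)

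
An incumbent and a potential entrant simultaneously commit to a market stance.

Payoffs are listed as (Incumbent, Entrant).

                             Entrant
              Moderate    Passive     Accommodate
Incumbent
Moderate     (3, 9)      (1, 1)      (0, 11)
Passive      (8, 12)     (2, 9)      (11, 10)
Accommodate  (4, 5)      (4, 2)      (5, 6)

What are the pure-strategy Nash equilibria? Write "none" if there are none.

The unique pure-strategy Nash equilibrium is (Passive, Moderate).

(Moderate, Moderate): Incumbent can switch to Passive (3 → 8). Not NE.
(Moderate, Passive): Incumbent can switch to Passive (1 → 2). Not NE.
(Moderate, Accommodate): Incumbent can switch to Passive (0 → 11). Not NE.
(Passive, Moderate): Incumbent gets 8, best alternative 4; Entrant gets 12, best alternative 10. No profitable deviation — NE.
(Passive, Passive): Incumbent can switch to Accommodate (2 → 4). Not NE.
(Passive, Accommodate): Entrant can switch to Moderate (10 → 12). Not NE.
(Accommodate, Moderate): Incumbent can switch to Passive (4 → 8). Not NE.
(Accommodate, Passive): Entrant can switch to Moderate (2 → 5). Not NE.
(Accommodate, Accommodate): Incumbent can switch to Passive (5 → 11). Not NE.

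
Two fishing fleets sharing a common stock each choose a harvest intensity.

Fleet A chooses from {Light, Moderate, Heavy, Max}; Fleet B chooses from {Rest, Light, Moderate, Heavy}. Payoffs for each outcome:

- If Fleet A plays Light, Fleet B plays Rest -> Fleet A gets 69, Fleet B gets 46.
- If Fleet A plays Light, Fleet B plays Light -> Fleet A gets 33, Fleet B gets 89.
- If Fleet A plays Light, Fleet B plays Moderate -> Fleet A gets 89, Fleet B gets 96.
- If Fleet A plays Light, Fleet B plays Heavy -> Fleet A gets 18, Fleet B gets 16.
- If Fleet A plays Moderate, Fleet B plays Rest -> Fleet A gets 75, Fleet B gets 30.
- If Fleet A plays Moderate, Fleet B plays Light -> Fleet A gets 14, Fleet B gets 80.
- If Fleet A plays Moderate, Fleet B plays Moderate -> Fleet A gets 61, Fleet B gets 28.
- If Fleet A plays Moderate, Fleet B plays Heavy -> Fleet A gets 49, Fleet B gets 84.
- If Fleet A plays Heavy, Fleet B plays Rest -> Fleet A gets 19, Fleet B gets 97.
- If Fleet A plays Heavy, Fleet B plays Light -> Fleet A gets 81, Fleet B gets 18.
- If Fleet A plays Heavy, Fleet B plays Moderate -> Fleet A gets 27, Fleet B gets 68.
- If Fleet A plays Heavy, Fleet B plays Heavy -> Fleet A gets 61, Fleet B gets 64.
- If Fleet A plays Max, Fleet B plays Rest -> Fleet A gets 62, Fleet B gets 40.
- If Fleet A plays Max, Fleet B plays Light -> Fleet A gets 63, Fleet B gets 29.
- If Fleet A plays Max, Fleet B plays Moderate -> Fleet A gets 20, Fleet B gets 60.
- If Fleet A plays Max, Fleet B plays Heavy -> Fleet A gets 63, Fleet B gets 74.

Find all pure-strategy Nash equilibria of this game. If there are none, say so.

The pure Nash equilibria are (Light, Moderate), (Max, Heavy).

Fleet A against Rest: payoffs 69, 75, 19, 62 → best response Moderate.
Fleet A against Light: payoffs 33, 14, 81, 63 → best response Heavy.
Fleet A against Moderate: payoffs 89, 61, 27, 20 → best response Light.
Fleet A against Heavy: payoffs 18, 49, 61, 63 → best response Max.
Fleet B against Light: payoffs 46, 89, 96, 16 → best response Moderate.
Fleet B against Moderate: payoffs 30, 80, 28, 84 → best response Heavy.
Fleet B against Heavy: payoffs 97, 18, 68, 64 → best response Rest.
Fleet B against Max: payoffs 40, 29, 60, 74 → best response Heavy.
Mutual best responses: (Light, Moderate); (Max, Heavy).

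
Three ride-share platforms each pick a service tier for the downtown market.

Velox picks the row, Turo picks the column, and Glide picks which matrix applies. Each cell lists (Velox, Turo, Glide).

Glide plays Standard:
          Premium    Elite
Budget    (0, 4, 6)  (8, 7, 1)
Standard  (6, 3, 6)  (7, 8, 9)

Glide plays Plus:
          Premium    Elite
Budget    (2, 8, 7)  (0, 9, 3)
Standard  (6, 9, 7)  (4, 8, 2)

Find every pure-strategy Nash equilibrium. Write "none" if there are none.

(Standard, Premium, Plus)

(Budget, Premium, Standard): Velox can switch to Standard (0 → 6). Not NE.
(Budget, Premium, Plus): Velox can switch to Standard (2 → 6). Not NE.
(Budget, Elite, Standard): Glide can switch to Plus (1 → 3). Not NE.
(Budget, Elite, Plus): Velox can switch to Standard (0 → 4). Not NE.
(Standard, Premium, Standard): Turo can switch to Elite (3 → 8). Not NE.
(Standard, Premium, Plus): Velox gets 6, best alternative 2; Turo gets 9, best alternative 8; Glide gets 7, best alternative 6. No profitable deviation — NE.
(Standard, Elite, Standard): Velox can switch to Budget (7 → 8). Not NE.
(Standard, Elite, Plus): Turo can switch to Premium (8 → 9). Not NE.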